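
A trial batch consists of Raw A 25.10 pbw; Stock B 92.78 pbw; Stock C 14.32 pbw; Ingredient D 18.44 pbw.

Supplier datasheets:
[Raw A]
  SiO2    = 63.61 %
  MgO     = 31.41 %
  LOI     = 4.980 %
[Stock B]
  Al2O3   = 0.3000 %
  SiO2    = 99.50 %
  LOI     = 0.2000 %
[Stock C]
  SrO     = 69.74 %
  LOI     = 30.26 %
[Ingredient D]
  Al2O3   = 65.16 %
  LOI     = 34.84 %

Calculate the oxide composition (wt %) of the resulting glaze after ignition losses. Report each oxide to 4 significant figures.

Glass mass = 138.4 pbw (batch 150.6 − LOI 12.19).
Composition: SrO 7.213%, Al2O3 8.880%, SiO2 78.21%, MgO 5.695%

All internal work runs at exact precision in every operation. Intermediates are shown with 4-significant-digit rounding in the printout. A single rounding produces each reported result; the derived quantities (LOI, the totals, yield, the four compositions, net glass mass) are recomputed in full precision from the batch weights on 138.4 pbw of glass as set out in question or answer.
Oxide-by-oxide delivered mass:
  SrO: 14.32·0.6974 = 9.987 pbw
  Al2O3: 92.78·0.003000 + 18.44·0.6516 = 12.29 pbw
  SiO2: 25.10·0.6361 + 92.78·0.9950 = 108.3 pbw
  MgO: 25.10·0.3141 = 7.884 pbw
LOI: 25.10·0.04980 + 92.78·0.002000 + 14.32·0.3026 + 18.44·0.3484 = 12.19 pbw
Net of LOI, the glass mass = 150.6 − 12.19 = 138.4 pbw (consistent with Σ oxide mass)
wt % = oxide mass / glass mass × 100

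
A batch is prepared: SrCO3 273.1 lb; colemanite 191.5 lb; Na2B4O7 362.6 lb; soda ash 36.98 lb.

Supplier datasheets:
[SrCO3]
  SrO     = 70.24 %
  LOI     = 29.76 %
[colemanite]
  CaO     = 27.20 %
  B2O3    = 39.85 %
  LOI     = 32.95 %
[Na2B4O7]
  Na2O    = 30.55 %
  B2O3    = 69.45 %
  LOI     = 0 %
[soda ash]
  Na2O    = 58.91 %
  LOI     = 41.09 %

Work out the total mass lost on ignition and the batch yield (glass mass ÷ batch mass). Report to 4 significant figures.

LOI loss = 159.6 lb; glass = 704.6 lb; yield = 81.54%

All internal work maintains exact precision through every step; mid-chain values appear (rounded to 4 significant digits) across the worked steps. A single rounding finalizes each reported result; all derived quantities (four oxide percentages, ignition loss, net glass mass, yield, the totals) are rebuilt from the weighed amounts on 704.6 lb of glass at full precision, as written in the question or the answer.
LOI of each material in turn:
  SrCO3: 273.1 × 0.2976 = 81.27 lb
  colemanite: 191.5 × 0.3295 = 63.10 lb
  Na2B4O7: 362.6 × 0 = 0 lb
  soda ash: 36.98 × 0.4109 = 15.20 lb
Total LOI = 159.6 lb
Glass = batch − LOI = 864.2 − 159.6 = 704.6 lb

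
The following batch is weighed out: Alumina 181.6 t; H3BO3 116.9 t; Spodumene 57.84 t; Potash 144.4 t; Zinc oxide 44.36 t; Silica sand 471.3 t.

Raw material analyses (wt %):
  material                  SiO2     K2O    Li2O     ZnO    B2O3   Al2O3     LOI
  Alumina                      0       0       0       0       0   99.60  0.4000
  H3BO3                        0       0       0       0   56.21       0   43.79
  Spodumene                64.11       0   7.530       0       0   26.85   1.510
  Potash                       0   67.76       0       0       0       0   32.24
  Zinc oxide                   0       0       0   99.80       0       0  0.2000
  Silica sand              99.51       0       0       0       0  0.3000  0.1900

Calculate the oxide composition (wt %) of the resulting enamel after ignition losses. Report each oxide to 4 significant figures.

Mid-chain values are printed rounded to four significant digits alongside each step. Every computation maintains full float precision at all times. Exactly one rounding lands on every reported value. Derived quantities (six oxide percentages, yield, net glass mass, totals, LOI) are rebuilt starting from the weights on 916.1 t of glass in exact precision as quoted within the problem or answer text.
What the batch supplies per oxide:
  SiO2: 57.84·0.6411 + 471.3·0.9951 = 506.1 t
  K2O: 144.4·0.6776 = 97.85 t
  Li2O: 57.84·0.07530 = 4.355 t
  ZnO: 44.36·0.9980 = 44.27 t
  B2O3: 116.9·0.5621 = 65.71 t
  Al2O3: 181.6·0.9960 + 57.84·0.2685 + 471.3·0.003000 = 197.8 t
LOI: 181.6·0.004000 + 116.9·0.4379 + 57.84·0.01510 + 144.4·0.3224 + 44.36·0.002000 + 471.3·0.001900 = 100.3 t
The glass mass, total less LOI, = 1016 − 100.3 = 916.1 t (the oxide masses sum to this)
oxide / glass × 100 gives the wt %

Glass mass = 916.1 t (batch 1016 − LOI 100.3).
Composition: SiO2 55.24%, K2O 10.68%, Li2O 0.4754%, ZnO 4.833%, B2O3 7.173%, Al2O3 21.59%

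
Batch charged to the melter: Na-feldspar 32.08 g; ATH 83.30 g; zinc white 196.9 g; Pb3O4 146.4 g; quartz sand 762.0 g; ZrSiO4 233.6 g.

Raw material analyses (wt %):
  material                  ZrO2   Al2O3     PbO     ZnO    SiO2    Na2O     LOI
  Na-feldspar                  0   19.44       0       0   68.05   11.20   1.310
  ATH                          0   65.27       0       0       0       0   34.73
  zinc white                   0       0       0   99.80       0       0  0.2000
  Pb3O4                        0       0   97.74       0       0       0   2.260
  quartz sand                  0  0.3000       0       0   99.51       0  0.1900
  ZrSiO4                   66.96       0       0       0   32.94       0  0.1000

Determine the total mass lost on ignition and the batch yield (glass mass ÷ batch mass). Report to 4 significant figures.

LOI loss = 34.73 g; glass = 1420 g; yield = 97.61%

Every computation holds full float precision from start to finish — mid-chain values are shown (rounded to four significant digits) as written; each reported value is rounded a single time — the derived quantities are re-derived at exact precision (yield, glass mass, LOI, the totals, the six compositions) using the weight values on 1420 g of glass exactly as printed in either problem or answer.
Ignition loss by material:
  Na-feldspar: 32.08 × 0.01310 = 0.4202 g
  ATH: 83.30 × 0.3473 = 28.93 g
  zinc white: 196.9 × 0.002000 = 0.3938 g
  Pb3O4: 146.4 × 0.02260 = 3.309 g
  quartz sand: 762.0 × 0.001900 = 1.448 g
  ZrSiO4: 233.6 × 0.001000 = 0.2336 g
Total LOI = 34.73 g
Glass = batch − LOI = 1454 − 34.73 = 1420 g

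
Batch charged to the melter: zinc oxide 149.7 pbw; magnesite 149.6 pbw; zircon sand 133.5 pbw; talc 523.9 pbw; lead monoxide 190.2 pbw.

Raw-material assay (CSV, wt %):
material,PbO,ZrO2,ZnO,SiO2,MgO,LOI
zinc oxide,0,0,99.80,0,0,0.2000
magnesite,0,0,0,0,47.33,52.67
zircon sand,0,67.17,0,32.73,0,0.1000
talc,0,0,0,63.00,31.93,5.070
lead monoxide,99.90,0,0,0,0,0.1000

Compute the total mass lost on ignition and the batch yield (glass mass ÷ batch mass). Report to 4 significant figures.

LOI loss = 106.0 pbw; glass = 1041 pbw; yield = 90.76%

The intermediate values are displayed (rounded to four significant figures) across the worked steps — the whole derivation carries full precision from first step to last; every reported figure is rounded only once; derived quantities (yield, LOI, five oxide percentages, the totals, glass mass) are computed starting from the weights for 1041 pbw of glass in full precision exactly as shown in problem or answer.
Per-material ignition loss:
  zinc oxide: 149.7 × 0.002000 = 0.2994 pbw
  magnesite: 149.6 × 0.5267 = 78.79 pbw
  zircon sand: 133.5 × 0.001000 = 0.1335 pbw
  talc: 523.9 × 0.05070 = 26.56 pbw
  lead monoxide: 190.2 × 0.001000 = 0.1902 pbw
Total LOI = 106.0 pbw
Glass = batch − LOI = 1147 − 106.0 = 1041 pbw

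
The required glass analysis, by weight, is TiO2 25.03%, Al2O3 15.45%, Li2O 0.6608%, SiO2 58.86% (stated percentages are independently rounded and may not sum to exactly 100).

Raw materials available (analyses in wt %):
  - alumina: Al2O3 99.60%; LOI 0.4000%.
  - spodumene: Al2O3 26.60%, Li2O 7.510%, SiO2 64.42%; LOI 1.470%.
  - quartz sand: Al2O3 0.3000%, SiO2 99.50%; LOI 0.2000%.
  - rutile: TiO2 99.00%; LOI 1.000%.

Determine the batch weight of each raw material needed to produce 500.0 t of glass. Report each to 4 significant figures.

Batch per 500.0 t glass:
  alumina: 65.01 t
  spodumene: 43.99 t
  quartz sand: 267.3 t
  rutile: 126.4 t
Total batch = 502.7 t; LOI loss = 2.705 t; yield = 99.46%

Mid-chain values appear (rounded to four significant digits) on the page; exact precision is maintained at all times; a single rounding produces every reported figure. All derived quantities (the totals, LOI, net glass mass, yield, four oxide percentages) are re-derived in full precision using the weight values at 500.0 t of glass exactly as printed in problem or answer.
Target masses of each oxide per 500.0 t glass:
  TiO2: 25.03% × 500.0 = 125.2 t
  Al2O3: 15.45% × 500.0 = 77.25 t
  Li2O: 0.6608% × 500.0 = 3.304 t
  SiO2: 58.86% × 500.0 = 294.3 t
Checking each oxide sum per the reported batch figures, per the basis as stated (sum by sum, the targets are met once rounding is allowed for):
  TiO2: 126.4·0.9900 = 125.1 t (target 125.2 t)
  Al2O3: 65.01·0.9960 + 43.99·0.2660 + 267.3·0.003000 = 77.25 t (target 77.25 t)
  Li2O: 43.99·0.07510 = 3.304 t (target 3.304 t)
  SiO2: 43.99·0.6442 + 267.3·0.9950 = 294.3 t (target 294.3 t)
Glass-mass sanity pass: net batch after ignition = 500.0 t (targets for the oxides total 500.0 t; with the basis standing at 500.0 t — differing by rounding only).
Batch grand total — Σ batch = 502.7 t; loss to ignition Σ batch·LOI = 2.705 t; yield = glass ÷ total batch = 99.46%.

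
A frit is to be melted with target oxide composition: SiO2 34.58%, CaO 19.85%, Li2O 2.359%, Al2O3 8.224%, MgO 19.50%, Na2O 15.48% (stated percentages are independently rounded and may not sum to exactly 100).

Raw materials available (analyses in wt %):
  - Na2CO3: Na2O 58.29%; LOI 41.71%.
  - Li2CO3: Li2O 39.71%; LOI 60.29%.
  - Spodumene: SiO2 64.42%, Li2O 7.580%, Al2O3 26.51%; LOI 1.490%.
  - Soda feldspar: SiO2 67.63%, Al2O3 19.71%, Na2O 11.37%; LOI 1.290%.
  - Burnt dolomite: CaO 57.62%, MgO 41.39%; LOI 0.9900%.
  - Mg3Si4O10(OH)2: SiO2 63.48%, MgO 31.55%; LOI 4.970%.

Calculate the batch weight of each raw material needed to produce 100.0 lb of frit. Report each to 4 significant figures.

Batch per 100.0 lb frit:
  Na2CO3: 22.55 lb
  Li2CO3: 2.931 lb
  Spodumene: 15.76 lb
  Soda feldspar: 20.52 lb
  Burnt dolomite: 34.45 lb
  Mg3Si4O10(OH)2: 16.61 lb
Total batch = 112.8 lb; LOI loss = 12.84 lb; yield = 88.62%

The whole derivation carries exact precision at each step — intermediates are printed, with 4-significant-digit rounding, across the worked steps. A single rounding completes each reported value — derived quantities (the totals, glass mass, yield, six oxide percentages, ignition loss) are rebuilt in full precision from the batch weights for 100.0 lb of glass precisely as stated by question or answer.
Target oxide masses per 100.0 lb frit:
  SiO2: 34.58% × 100.0 = 34.58 lb
  CaO: 19.85% × 100.0 = 19.85 lb
  Li2O: 2.359% × 100.0 = 2.359 lb
  Al2O3: 8.224% × 100.0 = 8.224 lb
  MgO: 19.50% × 100.0 = 19.50 lb
  Na2O: 15.48% × 100.0 = 15.48 lb
A balance pass over the oxides, per the reported batch figures, per the basis as stated (delivered sums recover each target modulo rounding of the values):
  SiO2: 15.76·0.6442 + 20.52·0.6763 + 16.61·0.6348 = 34.57 lb (target 34.58 lb)
  CaO: 34.45·0.5762 = 19.85 lb (target 19.85 lb)
  Li2O: 2.931·0.3971 + 15.76·0.07580 = 2.359 lb (target 2.359 lb)
  Al2O3: 15.76·0.2651 + 20.52·0.1971 = 8.222 lb (target 8.224 lb)
  MgO: 34.45·0.4139 + 16.61·0.3155 = 19.50 lb (target 19.50 lb)
  Na2O: 22.55·0.5829 + 20.52·0.1137 = 15.48 lb (target 15.48 lb)
Glass-mass closure: Σ batch − LOI loss = 99.98 lb (oxide target masses add up to 99.99 lb; stated basis 100.0 lb — differing by rounding only).
Batch grand total — Σ batch = 112.8 lb; ignition loss, Σ(batch × LOI) = 12.84 lb; as yield: glass ÷ batch → 88.62%.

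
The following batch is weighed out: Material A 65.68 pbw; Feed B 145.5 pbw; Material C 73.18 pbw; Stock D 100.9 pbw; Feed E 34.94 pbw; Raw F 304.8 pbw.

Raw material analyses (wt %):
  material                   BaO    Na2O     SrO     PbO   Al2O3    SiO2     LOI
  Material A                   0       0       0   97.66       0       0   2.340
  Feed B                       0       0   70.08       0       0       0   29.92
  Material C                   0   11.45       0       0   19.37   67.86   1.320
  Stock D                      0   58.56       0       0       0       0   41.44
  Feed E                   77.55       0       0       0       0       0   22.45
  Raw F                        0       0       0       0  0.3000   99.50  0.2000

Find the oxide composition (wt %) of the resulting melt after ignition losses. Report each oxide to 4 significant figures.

The whole derivation keeps full float precision from first step to last; working values are shown with 4-significant-digit rounding between the steps; a single rounding yields every reported number; the derived quantities (ignition loss, the six compositions, the yield, glass mass, the totals) are rebuilt in full float precision using the weight values on 628.7 pbw of glass, as quoted within either problem or answer.
Delivered oxide masses:
  BaO: 34.94·0.7755 = 27.10 pbw
  Na2O: 73.18·0.1145 + 100.9·0.5856 = 67.47 pbw
  SrO: 145.5·0.7008 = 102.0 pbw
  PbO: 65.68·0.9766 = 64.14 pbw
  Al2O3: 73.18·0.1937 + 304.8·0.003000 = 15.09 pbw
  SiO2: 73.18·0.6786 + 304.8·0.9950 = 352.9 pbw
LOI: 65.68·0.02340 + 145.5·0.2992 + 73.18·0.01320 + 100.9·0.4144 + 34.94·0.2245 + 304.8·0.002000 = 96.30 pbw
The glass mass, total less LOI, = 725.0 − 96.30 = 628.7 pbw (equal to the oxide-mass sum)
wt % = 100 × oxide mass / glass mass

Glass mass = 628.7 pbw (batch 725.0 − LOI 96.30).
Composition: BaO 4.310%, Na2O 10.73%, SrO 16.22%, PbO 10.20%, Al2O3 2.400%, SiO2 56.14%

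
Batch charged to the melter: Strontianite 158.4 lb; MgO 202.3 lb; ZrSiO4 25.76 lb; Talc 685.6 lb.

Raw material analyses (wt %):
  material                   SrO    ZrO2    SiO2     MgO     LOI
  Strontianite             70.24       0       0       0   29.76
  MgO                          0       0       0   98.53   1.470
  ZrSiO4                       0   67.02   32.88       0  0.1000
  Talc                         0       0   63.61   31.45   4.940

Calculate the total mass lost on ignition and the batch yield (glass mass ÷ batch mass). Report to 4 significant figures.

LOI loss = 84.01 lb; glass = 988.1 lb; yield = 92.16%

The intermediate values are printed, rounded to four significant figures, between the steps. All internal work keeps full precision in all steps. Exactly one rounding goes into each reported result — the derived quantities, which include the yield, totals, LOI, the four compositions, glass mass, are re-derived at exact precision, as they appear in problem or answer, from the batch weights on 988.1 lb of glass.
Per-material ignition loss:
  Strontianite: 158.4 × 0.2976 = 47.14 lb
  MgO: 202.3 × 0.01470 = 2.974 lb
  ZrSiO4: 25.76 × 0.001000 = 0.02576 lb
  Talc: 685.6 × 0.04940 = 33.87 lb
Total LOI = 84.01 lb
Glass = batch − LOI = 1072 − 84.01 = 988.1 lb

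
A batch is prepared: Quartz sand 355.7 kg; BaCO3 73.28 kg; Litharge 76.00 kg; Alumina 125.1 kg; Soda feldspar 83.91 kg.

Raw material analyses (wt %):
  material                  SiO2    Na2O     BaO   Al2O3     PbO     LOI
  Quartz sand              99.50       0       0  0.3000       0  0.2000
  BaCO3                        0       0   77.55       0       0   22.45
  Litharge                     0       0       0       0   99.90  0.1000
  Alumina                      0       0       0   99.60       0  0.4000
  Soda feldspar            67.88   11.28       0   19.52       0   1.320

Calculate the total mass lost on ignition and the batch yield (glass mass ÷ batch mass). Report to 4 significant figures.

Full precision is maintained from start to finish — intermediates are displayed rounded to 4 significant digits within the worked lines; a single rounding completes each reported number — derived quantities, which include five oxide percentages, the yield, ignition loss, the totals, net glass mass, are recomputed in full float precision, as quoted within the question or the answer, from the weighed amounts at 695.1 kg of glass.
Per-material ignition loss:
  Quartz sand: 355.7 × 0.002000 = 0.7114 kg
  BaCO3: 73.28 × 0.2245 = 16.45 kg
  Litharge: 76.00 × 0.001000 = 0.07600 kg
  Alumina: 125.1 × 0.004000 = 0.5004 kg
  Soda feldspar: 83.91 × 0.01320 = 1.108 kg
Total LOI = 18.85 kg
Glass = batch − LOI = 714.0 − 18.85 = 695.1 kg

LOI loss = 18.85 kg; glass = 695.1 kg; yield = 97.36%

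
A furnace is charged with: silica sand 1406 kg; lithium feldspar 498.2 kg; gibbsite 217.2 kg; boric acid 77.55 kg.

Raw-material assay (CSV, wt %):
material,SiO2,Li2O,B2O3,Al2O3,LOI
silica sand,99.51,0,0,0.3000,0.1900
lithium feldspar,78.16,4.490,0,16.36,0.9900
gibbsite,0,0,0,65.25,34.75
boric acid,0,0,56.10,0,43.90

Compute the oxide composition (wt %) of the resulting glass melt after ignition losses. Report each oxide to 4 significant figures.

Glass mass = 2082 kg (batch 2199 − LOI 117.1).
Composition: SiO2 85.91%, Li2O 1.074%, B2O3 2.090%, Al2O3 10.93%

Every computation keeps full float precision from first step to last; intermediates are displayed, rounded to four significant digits, in the printout — each reported value is rounded a single time. All derived quantities, including glass mass, the four compositions, ignition loss, totals, the yield, are computed starting from the weights at 2082 kg of glass in full float precision exactly as printed in problem or answer.
What the batch supplies per oxide:
  SiO2: 1406·0.9951 + 498.2·0.7816 = 1789 kg
  Li2O: 498.2·0.04490 = 22.37 kg
  B2O3: 77.55·0.5610 = 43.51 kg
  Al2O3: 1406·0.003000 + 498.2·0.1636 + 217.2·0.6525 = 227.4 kg
LOI: 1406·0.001900 + 498.2·0.009900 + 217.2·0.3475 + 77.55·0.4390 = 117.1 kg
The glass mass, total less LOI, = 2199 − 117.1 = 2082 kg (= Σ oxide masses)
oxide / glass × 100 gives the wt %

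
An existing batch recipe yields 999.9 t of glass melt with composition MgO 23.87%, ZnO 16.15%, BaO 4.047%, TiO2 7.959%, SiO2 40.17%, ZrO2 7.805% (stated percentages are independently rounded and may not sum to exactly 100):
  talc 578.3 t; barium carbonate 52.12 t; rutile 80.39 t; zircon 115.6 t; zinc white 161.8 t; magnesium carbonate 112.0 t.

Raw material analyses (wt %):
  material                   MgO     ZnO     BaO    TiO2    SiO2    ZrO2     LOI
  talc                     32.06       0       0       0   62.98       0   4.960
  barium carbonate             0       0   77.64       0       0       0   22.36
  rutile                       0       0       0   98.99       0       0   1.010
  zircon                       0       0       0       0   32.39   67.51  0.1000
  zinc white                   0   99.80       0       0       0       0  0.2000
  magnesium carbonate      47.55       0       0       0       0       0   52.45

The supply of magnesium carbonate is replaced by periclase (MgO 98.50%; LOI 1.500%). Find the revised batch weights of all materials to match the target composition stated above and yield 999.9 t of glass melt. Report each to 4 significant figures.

Revised batch per 999.9 t glass melt:
  talc: 578.3 t
  barium carbonate: 52.12 t
  rutile: 80.39 t
  zircon: 115.6 t
  zinc white: 161.8 t
  periclase: 54.08 t
Total batch = 1042 t; LOI loss = 42.40 t

The intermediate values are displayed (rounded to four significant figures) as written; every computation maintains full float precision all the way through — each reported number is rounded just once — all derived quantities are re-derived at exact precision (yield, glass mass, LOI, the six compositions, totals) from the batch weights on 999.9 t of glass, as quoted within problem or answer.
Per-oxide target masses for 999.9 t glass melt:
  MgO: 23.87% × 999.9 = 238.7 t
  ZnO: 16.15% × 999.9 = 161.5 t
  BaO: 4.047% × 999.9 = 40.47 t
  TiO2: 7.959% × 999.9 = 79.58 t
  SiO2: 40.17% × 999.9 = 401.7 t
  ZrO2: 7.805% × 999.9 = 78.04 t
Checking each oxide sum per the reported batch figures, versus the basis set out (target by target, the sums agree modulo rounding of the values):
  MgO: 578.3·0.3206 + 54.08·0.9850 = 238.7 t (target 238.7 t)
  ZnO: 161.8·0.9980 = 161.5 t (target 161.5 t)
  BaO: 52.12·0.7764 = 40.47 t (target 40.47 t)
  TiO2: 80.39·0.9899 = 79.58 t (target 79.58 t)
  SiO2: 578.3·0.6298 + 115.6·0.3239 = 401.7 t (target 401.7 t)
  ZrO2: 115.6·0.6751 = 78.04 t (target 78.04 t)
Mass balance on the glass: total batch − LOI = 999.9 t (per-oxide target masses sum to 999.9 t; versus the stated basis of 999.9 t — differing by rounding only).
Adding the batch up: Σ batch = 1042 t; LOI removed, Σ of batch·LOI: 42.40 t; yield, glass over the total, = 95.93%.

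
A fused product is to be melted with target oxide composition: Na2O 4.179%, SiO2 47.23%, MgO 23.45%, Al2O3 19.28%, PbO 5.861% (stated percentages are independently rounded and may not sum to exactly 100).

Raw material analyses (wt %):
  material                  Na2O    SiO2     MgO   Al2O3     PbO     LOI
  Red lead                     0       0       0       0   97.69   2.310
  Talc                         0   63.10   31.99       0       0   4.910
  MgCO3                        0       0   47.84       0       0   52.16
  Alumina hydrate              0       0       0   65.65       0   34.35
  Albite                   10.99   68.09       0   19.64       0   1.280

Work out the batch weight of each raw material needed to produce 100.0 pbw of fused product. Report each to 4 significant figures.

Batch per 100.0 pbw fused product:
  Red lead: 6.000 pbw
  Talc: 33.82 pbw
  MgCO3: 26.40 pbw
  Alumina hydrate: 17.99 pbw
  Albite: 38.03 pbw
Total batch = 122.2 pbw; LOI loss = 22.24 pbw; yield = 81.81%

In-progress results are printed, rounded to four significant figures, in the working. Each numeric step carries exact precision at all times. A single rounding produces every reported number. The derived quantities (yield, net glass mass, five oxide percentages, LOI, the totals) are computed from the weighed amounts at 100.0 pbw of glass in full precision exactly as shown in the question or the answer.
The oxide mass targets at 100.0 pbw fused product:
  Na2O: 4.179% × 100.0 = 4.179 pbw
  SiO2: 47.23% × 100.0 = 47.23 pbw
  MgO: 23.45% × 100.0 = 23.45 pbw
  Al2O3: 19.28% × 100.0 = 19.28 pbw
  PbO: 5.861% × 100.0 = 5.861 pbw
Checking each oxide sum with the batch weights as given, per the basis as stated (oxide sums agree with the targets net of answer rounding effects):
  Na2O: 38.03·0.1099 = 4.179 pbw (target 4.179 pbw)
  SiO2: 33.82·0.6310 + 38.03·0.6809 = 47.24 pbw (target 47.23 pbw)
  MgO: 33.82·0.3199 + 26.40·0.4784 = 23.45 pbw (target 23.45 pbw)
  Al2O3: 17.99·0.6565 + 38.03·0.1964 = 19.28 pbw (target 19.28 pbw)
  PbO: 6.000·0.9769 = 5.861 pbw (target 5.861 pbw)
Glass-mass sanity pass: batch Σ − ignition loss = 100.0 pbw (the Σ of target masses is 100.0 pbw; against the stated basis, 100.0 pbw — a pure rounding effect).
Summing the batch: Σ batch = 122.2 pbw; loss to ignition Σ batch·LOI = 22.24 pbw; yield: glass divided by total = 81.81%.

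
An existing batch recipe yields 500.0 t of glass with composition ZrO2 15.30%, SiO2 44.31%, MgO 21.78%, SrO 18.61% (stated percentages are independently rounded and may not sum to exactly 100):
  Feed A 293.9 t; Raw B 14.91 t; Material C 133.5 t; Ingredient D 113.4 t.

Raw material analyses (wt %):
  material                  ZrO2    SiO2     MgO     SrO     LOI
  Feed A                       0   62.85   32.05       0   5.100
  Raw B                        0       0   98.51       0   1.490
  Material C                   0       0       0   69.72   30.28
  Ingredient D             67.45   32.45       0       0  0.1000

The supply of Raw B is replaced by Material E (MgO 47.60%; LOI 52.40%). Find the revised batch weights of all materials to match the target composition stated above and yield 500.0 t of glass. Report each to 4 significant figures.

Working values appear rounded to four significant figures — all internal work runs at full precision from first step to last; every reported figure includes exactly one rounding — all derived quantities are rebuilt in full float precision (glass mass, the totals, the yield, ignition loss, the four compositions) starting from the weights at 500.0 t of glass, as quoted within question or answer.
The oxide mass targets at 500.0 t glass:
  ZrO2: 15.30% × 500.0 = 76.50 t
  SiO2: 44.31% × 500.0 = 221.6 t
  MgO: 21.78% × 500.0 = 108.9 t
  SrO: 18.61% × 500.0 = 93.05 t
Per-oxide balance check per the reported batch figures, per the basis as stated (sums match the target masses within answer rounding):
  ZrO2: 113.4·0.6745 = 76.49 t (target 76.50 t)
  SiO2: 293.9·0.6285 + 113.4·0.3245 = 221.5 t (target 221.6 t)
  MgO: 293.9·0.3205 + 30.86·0.4760 = 108.9 t (target 108.9 t)
  SrO: 133.5·0.6972 = 93.08 t (target 93.05 t)
The glass-mass cross-check: Σ batch − LOI loss = 500.0 t (oxide target masses add up to 500.0 t; with the basis standing at 500.0 t — deltas are rounding alone).
Adding the batch up: Σ batch = 571.7 t; ignition loss, Σ(batch × LOI) = 71.70 t; as yield: glass ÷ batch → 87.46%.

Revised batch per 500.0 t glass:
  Feed A: 293.9 t
  Material E: 30.86 t
  Material C: 133.5 t
  Ingredient D: 113.4 t
Total batch = 571.7 t; LOI loss = 71.70 t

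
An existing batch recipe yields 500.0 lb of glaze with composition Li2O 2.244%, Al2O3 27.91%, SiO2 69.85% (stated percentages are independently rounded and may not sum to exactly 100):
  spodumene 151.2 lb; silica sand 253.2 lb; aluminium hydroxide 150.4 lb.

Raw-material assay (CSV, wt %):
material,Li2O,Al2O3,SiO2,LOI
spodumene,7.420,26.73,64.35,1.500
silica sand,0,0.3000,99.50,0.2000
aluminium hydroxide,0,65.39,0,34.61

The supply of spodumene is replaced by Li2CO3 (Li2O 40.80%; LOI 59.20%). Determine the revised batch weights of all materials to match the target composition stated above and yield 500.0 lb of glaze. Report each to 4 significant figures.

The intermediate values are displayed rounded to four significant figures in the printout — the whole derivation runs at full precision in all steps. Every reported value is rounded exactly once. The derived quantities are computed at exact precision (the yield, the totals, LOI, the three compositions, glass mass) starting from the weights per 500.0 lb of glass exactly as shown in problem or answer.
Oxide-by-oxide targets in 500.0 lb glaze:
  Li2O: 2.244% × 500.0 = 11.22 lb
  Al2O3: 27.91% × 500.0 = 139.6 lb
  SiO2: 69.85% × 500.0 = 349.2 lb
Mass-balance tally per oxide per the reported batch figures, at the basis given (sums match the target masses once rounding is allowed for):
  Li2O: 27.50·0.4080 = 11.22 lb (target 11.22 lb)
  Al2O3: 351.0·0.003000 + 211.8·0.6539 = 139.5 lb (target 139.6 lb)
  SiO2: 351.0·0.9950 = 349.2 lb (target 349.2 lb)
Mass balance on the glass: batch total minus LOI = 500.0 lb (the targets, summed, come to 500.0 lb; basis as stated: 500.0 lb — any gap is answer rounding).
Batch grand total — Σ batch = 590.3 lb; Σ batch·LOI gives LOI loss = 90.29 lb; as yield: glass ÷ batch → 84.71%.

Revised batch per 500.0 lb glaze:
  Li2CO3: 27.50 lb
  silica sand: 351.0 lb
  aluminium hydroxide: 211.8 lb
Total batch = 590.3 lb; LOI loss = 90.29 lb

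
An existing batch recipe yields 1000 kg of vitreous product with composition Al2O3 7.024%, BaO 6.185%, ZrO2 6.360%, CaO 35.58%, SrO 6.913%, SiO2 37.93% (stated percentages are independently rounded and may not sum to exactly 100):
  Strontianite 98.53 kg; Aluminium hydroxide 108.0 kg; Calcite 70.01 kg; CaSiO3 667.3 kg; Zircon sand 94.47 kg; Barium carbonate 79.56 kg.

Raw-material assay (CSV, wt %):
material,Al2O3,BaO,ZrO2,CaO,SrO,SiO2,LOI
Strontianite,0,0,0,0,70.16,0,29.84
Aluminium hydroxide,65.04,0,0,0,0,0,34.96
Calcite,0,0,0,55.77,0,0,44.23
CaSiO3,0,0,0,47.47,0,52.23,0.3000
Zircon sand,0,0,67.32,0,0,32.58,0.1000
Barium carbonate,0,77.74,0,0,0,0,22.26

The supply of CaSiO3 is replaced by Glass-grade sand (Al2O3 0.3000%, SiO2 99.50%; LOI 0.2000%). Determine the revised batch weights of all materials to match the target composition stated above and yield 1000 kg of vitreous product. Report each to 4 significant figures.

Intermediates appear (rounded to 4 significant digits) when written out. All arithmetic runs at full float precision at each step; every reported number takes a single rounding; derived quantities are carried at full float precision (the totals, the six compositions, net glass mass, the yield, ignition loss) starting from the weights for 1000 kg of glass precisely as stated by the question or the answer.
Per-oxide target masses for 1000 kg vitreous product:
  Al2O3: 7.024% × 1000 = 70.24 kg
  BaO: 6.185% × 1000 = 61.85 kg
  ZrO2: 6.360% × 1000 = 63.60 kg
  CaO: 35.58% × 1000 = 355.8 kg
  SrO: 6.913% × 1000 = 69.13 kg
  SiO2: 37.93% × 1000 = 379.3 kg
Oxide-by-oxide audit using the reported weights, at the basis given (oxide sums agree with the targets given rounding of the digits):
  Al2O3: 106.4·0.6504 + 350.3·0.003000 = 70.25 kg (target 70.24 kg)
  BaO: 79.56·0.7774 = 61.85 kg (target 61.85 kg)
  ZrO2: 94.47·0.6732 = 63.60 kg (target 63.60 kg)
  CaO: 638.0·0.5577 = 355.8 kg (target 355.8 kg)
  SrO: 98.53·0.7016 = 69.13 kg (target 69.13 kg)
  SiO2: 350.3·0.9950 + 94.47·0.3258 = 379.3 kg (target 379.3 kg)
Glass-mass sanity pass: Σ batch − LOI loss = 1000 kg (oxide target masses add up to 999.9 kg; versus the stated basis of 1000 kg — deltas are rounding alone).
Batch total: Σ batch = 1367 kg; LOI removed, Σ of batch·LOI: 367.3 kg; the yield ratio, glass ÷ batch: 73.14%.

Revised batch per 1000 kg vitreous product:
  Strontianite: 98.53 kg
  Aluminium hydroxide: 106.4 kg
  Calcite: 638.0 kg
  Glass-grade sand: 350.3 kg
  Zircon sand: 94.47 kg
  Barium carbonate: 79.56 kg
Total batch = 1367 kg; LOI loss = 367.3 kg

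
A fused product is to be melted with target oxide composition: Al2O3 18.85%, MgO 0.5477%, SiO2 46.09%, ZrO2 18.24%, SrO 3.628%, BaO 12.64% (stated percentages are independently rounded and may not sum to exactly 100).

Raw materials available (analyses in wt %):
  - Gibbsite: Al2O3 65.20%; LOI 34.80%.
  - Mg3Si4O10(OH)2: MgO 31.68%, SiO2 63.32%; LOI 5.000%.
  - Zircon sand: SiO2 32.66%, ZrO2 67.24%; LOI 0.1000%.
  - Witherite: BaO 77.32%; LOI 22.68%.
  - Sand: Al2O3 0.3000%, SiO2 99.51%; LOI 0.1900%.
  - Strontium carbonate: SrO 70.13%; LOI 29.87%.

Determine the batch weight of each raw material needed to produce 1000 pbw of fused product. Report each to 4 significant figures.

In-progress results are shown with 4-significant-digit rounding across the worked steps — all arithmetic keeps full precision through every step. Exactly one rounding goes into every reported value; all derived quantities, including yield, LOI, the totals, the six compositions, glass mass, are computed using the weight values at 1000 pbw of glass in exact precision exactly as shown in the question or the answer.
Per-oxide target masses for 1000 pbw fused product:
  Al2O3: 18.85% × 1000 = 188.5 pbw
  MgO: 0.5477% × 1000 = 5.477 pbw
  SiO2: 46.09% × 1000 = 460.9 pbw
  ZrO2: 18.24% × 1000 = 182.4 pbw
  SrO: 3.628% × 1000 = 36.28 pbw
  BaO: 12.64% × 1000 = 126.4 pbw
Sums-versus-targets review on the weights just shown, versus the basis set out (delivered sums recover each target up to rounding of the answer):
  Al2O3: 287.4·0.6520 + 363.1·0.003000 = 188.5 pbw (target 188.5 pbw)
  MgO: 17.29·0.3168 = 5.477 pbw (target 5.477 pbw)
  SiO2: 17.29·0.6332 + 271.3·0.3266 + 363.1·0.9951 = 460.9 pbw (target 460.9 pbw)
  ZrO2: 271.3·0.6724 = 182.4 pbw (target 182.4 pbw)
  SrO: 51.73·0.7013 = 36.28 pbw (target 36.28 pbw)
  BaO: 163.5·0.7732 = 126.4 pbw (target 126.4 pbw)
The glass-mass cross-check: batch total minus LOI = 999.9 pbw (the targets, summed, come to 1000 pbw; against the stated basis, 1000 pbw — rounding explains the deltas).
Total batch = Σ batch = 1154 pbw; LOI removed, Σ of batch·LOI: 154.4 pbw; yield, glass over the total, = 86.63%.

Batch per 1000 pbw fused product:
  Gibbsite: 287.4 pbw
  Mg3Si4O10(OH)2: 17.29 pbw
  Zircon sand: 271.3 pbw
  Witherite: 163.5 pbw
  Sand: 363.1 pbw
  Strontium carbonate: 51.73 pbw
Total batch = 1154 pbw; LOI loss = 154.4 pbw; yield = 86.63%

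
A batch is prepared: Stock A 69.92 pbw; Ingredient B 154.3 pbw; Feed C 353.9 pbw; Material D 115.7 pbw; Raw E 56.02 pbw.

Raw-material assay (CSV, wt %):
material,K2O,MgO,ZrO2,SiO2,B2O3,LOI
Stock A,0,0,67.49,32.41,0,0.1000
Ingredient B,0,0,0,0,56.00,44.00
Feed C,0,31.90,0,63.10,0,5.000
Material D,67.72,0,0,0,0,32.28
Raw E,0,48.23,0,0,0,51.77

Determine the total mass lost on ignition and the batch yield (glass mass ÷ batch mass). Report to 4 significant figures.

LOI loss = 152.0 pbw; glass = 597.8 pbw; yield = 79.73%

In-progress results are displayed (rounded to four significant digits) alongside each step; all internal work keeps full precision in all steps; each reported value is rounded just once. Derived quantities (net glass mass, the yield, the five compositions, LOI, totals) are rebuilt from the batch weights per 597.8 pbw of glass in exact precision, precisely as stated by question or answer.
Loss on ignition, line by line:
  Stock A: 69.92 × 0.001000 = 0.06992 pbw
  Ingredient B: 154.3 × 0.4400 = 67.89 pbw
  Feed C: 353.9 × 0.05000 = 17.70 pbw
  Material D: 115.7 × 0.3228 = 37.35 pbw
  Raw E: 56.02 × 0.5177 = 29.00 pbw
Total LOI = 152.0 pbw
Glass = batch − LOI = 749.8 − 152.0 = 597.8 pbw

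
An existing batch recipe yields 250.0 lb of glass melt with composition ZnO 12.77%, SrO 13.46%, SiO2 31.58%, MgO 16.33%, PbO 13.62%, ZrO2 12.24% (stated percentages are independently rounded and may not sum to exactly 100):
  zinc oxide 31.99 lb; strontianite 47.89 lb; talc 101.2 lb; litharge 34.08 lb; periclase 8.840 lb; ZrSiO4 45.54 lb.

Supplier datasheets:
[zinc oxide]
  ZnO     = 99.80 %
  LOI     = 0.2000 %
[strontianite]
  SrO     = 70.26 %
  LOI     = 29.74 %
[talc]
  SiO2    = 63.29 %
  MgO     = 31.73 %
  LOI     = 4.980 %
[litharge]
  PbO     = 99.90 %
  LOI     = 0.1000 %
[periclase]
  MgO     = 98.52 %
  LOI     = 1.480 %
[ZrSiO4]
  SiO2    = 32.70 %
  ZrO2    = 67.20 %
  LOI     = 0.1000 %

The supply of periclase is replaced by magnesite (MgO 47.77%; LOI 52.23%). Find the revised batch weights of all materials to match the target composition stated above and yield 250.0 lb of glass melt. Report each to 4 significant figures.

Revised batch per 250.0 lb glass melt:
  zinc oxide: 31.99 lb
  strontianite: 47.89 lb
  talc: 101.2 lb
  litharge: 34.08 lb
  magnesite: 18.23 lb
  ZrSiO4: 45.54 lb
Total batch = 278.9 lb; LOI loss = 28.95 lb

Every computation carries full float precision in every operation — mid-chain values are displayed (rounded to 4 significant digits) on the page — a single rounding finalizes each reported value; all derived quantities are computed in exact precision (LOI, totals, glass mass, the six compositions, the yield) using the weight values for 250.0 lb of glass as quoted within the problem or the answer.
Oxide-by-oxide targets in 250.0 lb glass melt:
  ZnO: 12.77% × 250.0 = 31.92 lb
  SrO: 13.46% × 250.0 = 33.65 lb
  SiO2: 31.58% × 250.0 = 78.95 lb
  MgO: 16.33% × 250.0 = 40.82 lb
  PbO: 13.62% × 250.0 = 34.05 lb
  ZrO2: 12.24% × 250.0 = 30.60 lb
Sums-versus-targets review per the reported batch figures, for the quoted basis mass (every target is met by its sum exact up to rounding of places):
  ZnO: 31.99·0.9980 = 31.93 lb (target 31.92 lb)
  SrO: 47.89·0.7026 = 33.65 lb (target 33.65 lb)
  SiO2: 101.2·0.6329 + 45.54·0.3270 = 78.94 lb (target 78.95 lb)
  MgO: 101.2·0.3173 + 18.23·0.4777 = 40.82 lb (target 40.82 lb)
  PbO: 34.08·0.9990 = 34.05 lb (target 34.05 lb)
  ZrO2: 45.54·0.6720 = 30.60 lb (target 30.60 lb)
Mass balance on the glass: batch total minus LOI = 250.0 lb (oxide target masses add up to 250.0 lb; versus the stated basis of 250.0 lb — rounding explains the deltas).
Batch grand total — Σ batch = 278.9 lb; ignition loss, Σ(batch × LOI) = 28.95 lb; yield, glass over the total, = 89.62%.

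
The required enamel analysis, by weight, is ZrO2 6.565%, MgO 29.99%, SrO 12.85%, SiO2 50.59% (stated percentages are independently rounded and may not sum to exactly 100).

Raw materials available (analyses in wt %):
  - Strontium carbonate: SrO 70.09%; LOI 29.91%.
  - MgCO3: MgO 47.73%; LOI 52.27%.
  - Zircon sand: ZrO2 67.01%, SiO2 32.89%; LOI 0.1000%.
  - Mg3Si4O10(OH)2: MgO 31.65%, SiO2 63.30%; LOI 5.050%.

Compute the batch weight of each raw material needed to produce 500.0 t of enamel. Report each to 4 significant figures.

All arithmetic runs at full float precision through the solve; intermediates are displayed (rounded to four significant digits) as written; every reported result is rounded only once; derived quantities are carried from the weighed amounts at 500.0 t of glass at full float precision (LOI, four oxide percentages, net glass mass, yield, totals) exactly as shown in question or answer.
Per-oxide target masses for 500.0 t enamel:
  ZrO2: 6.565% × 500.0 = 32.83 t
  MgO: 29.99% × 500.0 = 150.0 t
  SrO: 12.85% × 500.0 = 64.25 t
  SiO2: 50.59% × 500.0 = 253.0 t
Sums-versus-targets review on the weights just shown, at the basis given (every target is met by its sum inside rounding margins):
  ZrO2: 48.99·0.6701 = 32.83 t (target 32.83 t)
  MgO: 66.06·0.4773 + 374.2·0.3165 = 150.0 t (target 150.0 t)
  SrO: 91.67·0.7009 = 64.25 t (target 64.25 t)
  SiO2: 48.99·0.3289 + 374.2·0.6330 = 253.0 t (target 253.0 t)
Consistency of the glass mass: total batch − LOI = 500.0 t (oxide target masses add up to 500.0 t; against the stated basis, 500.0 t — deltas are rounding alone).
Total batch = Σ batch = 580.9 t; Σ batch·LOI gives LOI loss = 80.89 t; glass ÷ batch gives a yield of 86.07%.

Batch per 500.0 t enamel:
  Strontium carbonate: 91.67 t
  MgCO3: 66.06 t
  Zircon sand: 48.99 t
  Mg3Si4O10(OH)2: 374.2 t
Total batch = 580.9 t; LOI loss = 80.89 t; yield = 86.07%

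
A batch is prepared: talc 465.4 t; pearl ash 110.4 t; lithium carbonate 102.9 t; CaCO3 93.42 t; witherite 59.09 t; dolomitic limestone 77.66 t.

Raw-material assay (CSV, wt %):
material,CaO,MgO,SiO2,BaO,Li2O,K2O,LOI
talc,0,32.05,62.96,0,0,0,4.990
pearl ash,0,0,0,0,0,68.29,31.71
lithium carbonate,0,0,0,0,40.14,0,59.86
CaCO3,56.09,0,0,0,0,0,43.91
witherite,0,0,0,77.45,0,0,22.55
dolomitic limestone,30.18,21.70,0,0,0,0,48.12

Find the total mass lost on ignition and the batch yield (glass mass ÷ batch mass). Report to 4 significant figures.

All arithmetic holds exact precision all the way through — in-progress results are printed (rounded to 4 significant digits) in the printout; every reported figure includes exactly one rounding; the derived quantities are carried at full float precision (the six compositions, glass mass, the yield, LOI, the totals) starting from the weights for 697.3 t of glass as given in problem or answer.
Each material's LOI contribution:
  talc: 465.4 × 0.04990 = 23.22 t
  pearl ash: 110.4 × 0.3171 = 35.01 t
  lithium carbonate: 102.9 × 0.5986 = 61.60 t
  CaCO3: 93.42 × 0.4391 = 41.02 t
  witherite: 59.09 × 0.2255 = 13.32 t
  dolomitic limestone: 77.66 × 0.4812 = 37.37 t
Total LOI = 211.5 t
Glass = batch − LOI = 908.9 − 211.5 = 697.3 t

LOI loss = 211.5 t; glass = 697.3 t; yield = 76.72%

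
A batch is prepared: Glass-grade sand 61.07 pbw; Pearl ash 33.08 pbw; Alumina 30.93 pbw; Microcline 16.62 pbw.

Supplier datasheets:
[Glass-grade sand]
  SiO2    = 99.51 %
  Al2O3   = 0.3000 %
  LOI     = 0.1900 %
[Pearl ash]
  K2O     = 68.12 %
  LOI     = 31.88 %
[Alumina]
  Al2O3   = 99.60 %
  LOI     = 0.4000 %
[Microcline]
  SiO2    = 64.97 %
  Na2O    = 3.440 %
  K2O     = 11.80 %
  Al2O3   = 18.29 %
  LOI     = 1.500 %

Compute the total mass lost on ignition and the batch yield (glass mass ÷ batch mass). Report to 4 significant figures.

LOI loss = 11.03 pbw; glass = 130.7 pbw; yield = 92.21%

Intermediates are shown rounded off to 4 significant digits at each printed step — every computation runs at full precision from start to finish; exactly one rounding goes into every reported result; the derived quantities, including the four compositions, the totals, ignition loss, glass mass, yield, are rebuilt starting from the weights at 130.7 pbw of glass at exact precision as written in the question or the answer.
LOI of each material in turn:
  Glass-grade sand: 61.07 × 0.001900 = 0.1160 pbw
  Pearl ash: 33.08 × 0.3188 = 10.55 pbw
  Alumina: 30.93 × 0.004000 = 0.1237 pbw
  Microcline: 16.62 × 0.01500 = 0.2493 pbw
Total LOI = 11.03 pbw
Glass = batch − LOI = 141.7 − 11.03 = 130.7 pbw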